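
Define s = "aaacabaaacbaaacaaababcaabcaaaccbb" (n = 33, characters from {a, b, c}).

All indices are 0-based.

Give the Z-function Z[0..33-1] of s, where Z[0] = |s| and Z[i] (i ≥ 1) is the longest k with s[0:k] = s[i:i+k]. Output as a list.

[33, 2, 1, 0, 1, 0, 4, 2, 1, 0, 0, 5, 2, 1, 0, 3, 2, 1, 0, 1, 0, 0, 2, 1, 0, 0, 4, 2, 1, 0, 0, 0, 0]

Z[0]=33
i=1: outside box; Z[1]=2 grow→box=[1,3)
i=2: min(r-i=1, Z[1]=2)=1; Z[2]=1
i=3: outside box; Z[3]=0
i=4: outside box; Z[4]=1 grow→box=[4,5)
i=5: outside box; Z[5]=0
i=6: outside box; Z[6]=4 grow→box=[6,10)
i=7: min(r-i=3, Z[1]=2)=2; Z[7]=2
i=8: min(r-i=2, Z[2]=1)=1; Z[8]=1
i=9: min(r-i=1, Z[3]=0)=0; Z[9]=0
i=10: outside box; Z[10]=0
i=11: outside box; Z[11]=5 grow→box=[11,16)
i=12: min(r-i=4, Z[1]=2)=2; Z[12]=2
i=13: min(r-i=3, Z[2]=1)=1; Z[13]=1
i=14: min(r-i=2, Z[3]=0)=0; Z[14]=0
i=15: min(r-i=1, Z[4]=1)=1; Z[15]=3 grow→box=[15,18)
i=16: min(r-i=2, Z[1]=2)=2; Z[16]=2
i=17: min(r-i=1, Z[2]=1)=1; Z[17]=1
i=18: outside box; Z[18]=0
i=19: outside box; Z[19]=1 grow→box=[19,20)
i=20: outside box; Z[20]=0
i=21: outside box; Z[21]=0
i=22: outside box; Z[22]=2 grow→box=[22,24)
i=23: min(r-i=1, Z[1]=2)=1; Z[23]=1
i=24: outside box; Z[24]=0
i=25: outside box; Z[25]=0
i=26: outside box; Z[26]=4 grow→box=[26,30)
i=27: min(r-i=3, Z[1]=2)=2; Z[27]=2
i=28: min(r-i=2, Z[2]=1)=1; Z[28]=1
i=29: min(r-i=1, Z[3]=0)=0; Z[29]=0
i=30: outside box; Z[30]=0
i=31: outside box; Z[31]=0
i=32: outside box; Z[32]=0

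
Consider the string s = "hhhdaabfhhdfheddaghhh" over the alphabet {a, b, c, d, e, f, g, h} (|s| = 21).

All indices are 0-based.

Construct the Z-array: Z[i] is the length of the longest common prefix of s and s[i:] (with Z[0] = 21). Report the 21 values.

Z[0]=21
i=1: outside box; Z[1]=2 extend→box=[1,3)
i=2: min(r-i=1, Z[1]=2)=1; Z[2]=1
i=3: outside box; Z[3]=0
i=4: outside box; Z[4]=0
i=5: outside box; Z[5]=0
i=6: outside box; Z[6]=0
i=7: outside box; Z[7]=0
i=8: outside box; Z[8]=2 extend→box=[8,10)
i=9: min(r-i=1, Z[1]=2)=1; Z[9]=1
i=10: outside box; Z[10]=0
i=11: outside box; Z[11]=0
i=12: outside box; Z[12]=1 extend→box=[12,13)
i=13: outside box; Z[13]=0
i=14: outside box; Z[14]=0
i=15: outside box; Z[15]=0
i=16: outside box; Z[16]=0
i=17: outside box; Z[17]=0
i=18: outside box; Z[18]=3 extend→box=[18,21)
i=19: min(r-i=2, Z[1]=2)=2; Z[19]=2
i=20: min(r-i=1, Z[2]=1)=1; Z[20]=1

[21, 2, 1, 0, 0, 0, 0, 0, 2, 1, 0, 0, 1, 0, 0, 0, 0, 0, 3, 2, 1]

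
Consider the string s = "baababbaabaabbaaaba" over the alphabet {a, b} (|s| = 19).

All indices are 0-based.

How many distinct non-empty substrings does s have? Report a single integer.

rank | idx | suffix
   0 |  18 | a
   1 |  14 | aaaba
   2 |  15 | aaba
   3 |   7 | aabaabbaaaba
   4 |   1 | aababbaabaabbaaaba
   5 |  10 | aabbaaaba
   6 |  16 | aba
   7 |   8 | abaabbaaaba
   8 |   2 | ababbaabaabbaaaba
   9 |  11 | abbaaaba
  10 |   4 | abbaabaabbaaaba
  11 |  17 | ba
  12 |  13 | baaaba
  13 |   6 | baabaabbaaaba
  14 |   0 | baababbaabaabbaaaba
  15 |   9 | baabbaaaba
  16 |   3 | babbaabaabbaaaba
  17 |  12 | bbaaaba
  18 |   5 | bbaabaabbaaaba

SA = [18, 14, 15, 7, 1, 10, 16, 8, 2, 11, 4, 17, 13, 6, 0, 9, 3, 12, 5]
rank  pair      lcp
   1  s[18:],s[14:]  1  'a'
   2  s[14:],s[15:]  2  'aa'
   3  s[15:],s[7:]  4  'aaba'
   4  s[7:],s[1:]  4  'aaba'
   5  s[1:],s[10:]  3  'aab'
   6  s[10:],s[16:]  1  'a'
   7  s[16:],s[8:]  3  'aba'
   8  s[8:],s[2:]  3  'aba'
   9  s[2:],s[11:]  2  'ab'
  10  s[11:],s[4:]  5  'abbaa'
  11  s[4:],s[17:]  0  ''
  12  s[17:],s[13:]  2  'ba'
  13  s[13:],s[6:]  3  'baa'
  14  s[6:],s[0:]  5  'baaba'
  15  s[0:],s[9:]  4  'baab'
  16  s[9:],s[3:]  2  'ba'
  17  s[3:],s[12:]  1  'b'
  18  s[12:],s[5:]  4  'bbaa'

n(n+1)/2 = 19·20/2 = 190
Σ LCP = 0 + 1 + 2 + 4 + 4 + 3 + 1 + 3 + 3 + 2 + 5 + 0 + 2 + 3 + 5 + 4 + 2 + 1 + 4 = 49
distinct = 190 − 49 = 141

141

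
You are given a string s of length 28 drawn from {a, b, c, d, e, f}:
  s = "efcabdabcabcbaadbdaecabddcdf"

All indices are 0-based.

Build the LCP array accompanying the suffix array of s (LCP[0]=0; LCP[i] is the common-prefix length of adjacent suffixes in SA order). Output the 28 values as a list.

[0, 1, 3, 2, 3, 1, 1, 0, 1, 2, 1, 3, 2, 0, 3, 4, 1, 1, 0, 2, 1, 1, 1, 1, 0, 1, 0, 1]

rank | idx | suffix
   0 |  13 | aadbdaecabddcdf
   1 |   6 | abcabcbaadbdaecabddcdf
   2 |   9 | abcbaadbdaecabddcdf
   3 |   3 | abdabcabcbaadbdaecabddcdf
   4 |  21 | abddcdf
   5 |  14 | adbdaecabddcdf
   6 |  18 | aecabddcdf
   7 |  12 | baadbdaecabddcdf
   8 |   7 | bcabcbaadbdaecabddcdf
   9 |  10 | bcbaadbdaecabddcdf
  10 |   4 | bdabcabcbaadbdaecabddcdf
  11 |  16 | bdaecabddcdf
  12 |  22 | bddcdf
  13 |   8 | cabcbaadbdaecabddcdf
  14 |   2 | cabdabcabcbaadbdaecabddcdf
  15 |  20 | cabddcdf
  16 |  11 | cbaadbdaecabddcdf
  17 |  25 | cdf
  18 |   5 | dabcabcbaadbdaecabddcdf
  19 |  17 | daecabddcdf
  20 |  15 | dbdaecabddcdf
  21 |  24 | dcdf
  22 |  23 | ddcdf
  23 |  26 | df
  24 |  19 | ecabddcdf
  25 |   0 | efcabdabcabcbaadbdaecabddcdf
  26 |  27 | f
  27 |   1 | fcabdabcabcbaadbdaecabddcdf

SA = [13, 6, 9, 3, 21, 14, 18, 12, 7, 10, 4, 16, 22, 8, 2, 20, 11, 25, 5, 17, 15, 24, 23, 26, 19, 0, 27, 1]
[i] adj suffixes → lcp
  [1] 13/6 → 1 ('a')
  [2] 6/9 → 3 ('abc')
  [3] 9/3 → 2 ('ab')
  [4] 3/21 → 3 ('abd')
  [5] 21/14 → 1 ('a')
  [6] 14/18 → 1 ('a')
  [7] 18/12 → 0 ('')
  [8] 12/7 → 1 ('b')
  [9] 7/10 → 2 ('bc')
  [10] 10/4 → 1 ('b')
  [11] 4/16 → 3 ('bda')
  [12] 16/22 → 2 ('bd')
  [13] 22/8 → 0 ('')
  [14] 8/2 → 3 ('cab')
  [15] 2/20 → 4 ('cabd')
  [16] 20/11 → 1 ('c')
  [17] 11/25 → 1 ('c')
  [18] 25/5 → 0 ('')
  [19] 5/17 → 2 ('da')
  [20] 17/15 → 1 ('d')
  [21] 15/24 → 1 ('d')
  [22] 24/23 → 1 ('d')
  [23] 23/26 → 1 ('d')
  [24] 26/19 → 0 ('')
  [25] 19/0 → 1 ('e')
  [26] 0/27 → 0 ('')
  [27] 27/1 → 1 ('f')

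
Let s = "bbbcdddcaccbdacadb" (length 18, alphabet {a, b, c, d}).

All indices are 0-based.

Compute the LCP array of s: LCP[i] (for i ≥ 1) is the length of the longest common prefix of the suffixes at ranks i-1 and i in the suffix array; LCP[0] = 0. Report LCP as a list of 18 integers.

sorted suffixes:
  #0 SA[0]=13  'acadb'
  #1 SA[1]=8  'accbdacadb'
  #2 SA[2]=15  'adb'
  #3 SA[3]=17  'b'
  #4 SA[4]=0  'bbbcdddcaccbdacadb'
  #5 SA[5]=1  'bbcdddcaccbdacadb'
  #6 SA[6]=2  'bcdddcaccbdacadb'
  #7 SA[7]=11  'bdacadb'
  #8 SA[8]=7  'caccbdacadb'
  #9 SA[9]=14  'cadb'
  #10 SA[10]=10  'cbdacadb'
  #11 SA[11]=9  'ccbdacadb'
  #12 SA[12]=3  'cdddcaccbdacadb'
  #13 SA[13]=12  'dacadb'
  #14 SA[14]=16  'db'
  #15 SA[15]=6  'dcaccbdacadb'
  #16 SA[16]=5  'ddcaccbdacadb'
  #17 SA[17]=4  'dddcaccbdacadb'

SA = [13, 8, 15, 17, 0, 1, 2, 11, 7, 14, 10, 9, 3, 12, 16, 6, 5, 4]
i: (SA[i-1],SA[i]) lcp shared
  1: (13,8) 2 'ac'
  2: (8,15) 1 'a'
  3: (15,17) 0 ''
  4: (17,0) 1 'b'
  5: (0,1) 2 'bb'
  6: (1,2) 1 'b'
  7: (2,11) 1 'b'
  8: (11,7) 0 ''
  9: (7,14) 2 'ca'
  10: (14,10) 1 'c'
  11: (10,9) 1 'c'
  12: (9,3) 1 'c'
  13: (3,12) 0 ''
  14: (12,16) 1 'd'
  15: (16,6) 1 'd'
  16: (6,5) 1 'd'
  17: (5,4) 2 'dd'

[0, 2, 1, 0, 1, 2, 1, 1, 0, 2, 1, 1, 1, 0, 1, 1, 1, 2]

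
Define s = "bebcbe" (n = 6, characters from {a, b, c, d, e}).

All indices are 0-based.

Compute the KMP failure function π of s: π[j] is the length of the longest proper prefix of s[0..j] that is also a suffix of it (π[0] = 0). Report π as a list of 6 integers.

[0, 0, 1, 0, 1, 2]

π[0] = 0
j=1 s[j]='e': π[1]=0 (border '')
j=2 s[j]='b': π[2]=1 (border 'b')
j=3 s[j]='c': k: 1→0; π[3]=0 (border '')
j=4 s[j]='b': π[4]=1 (border 'b')
j=5 s[j]='e': π[5]=2 (border 'be')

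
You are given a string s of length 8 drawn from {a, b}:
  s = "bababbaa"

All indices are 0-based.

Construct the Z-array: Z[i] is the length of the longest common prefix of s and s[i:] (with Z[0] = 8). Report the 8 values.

Z[0]=8
i=1: fresh scan; Z[1]=0
i=2: fresh scan; Z[2]=3 scan→box=[2,5)
i=3: min(r-i=2, Z[1]=0)=0; Z[3]=0
i=4: min(r-i=1, Z[2]=3)=1; Z[4]=1
i=5: fresh scan; Z[5]=2 scan→box=[5,7)
i=6: min(r-i=1, Z[1]=0)=0; Z[6]=0
i=7: fresh scan; Z[7]=0

[8, 0, 3, 0, 1, 2, 0, 0]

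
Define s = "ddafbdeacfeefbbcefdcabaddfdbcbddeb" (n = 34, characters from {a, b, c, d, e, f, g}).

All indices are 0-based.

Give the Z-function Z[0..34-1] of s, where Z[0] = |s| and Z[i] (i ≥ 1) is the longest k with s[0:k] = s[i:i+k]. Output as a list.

[34, 1, 0, 0, 0, 1, 0, 0, 0, 0, 0, 0, 0, 0, 0, 0, 0, 0, 1, 0, 0, 0, 0, 2, 1, 0, 1, 0, 0, 0, 2, 1, 0, 0]

Z[0]=34
i=1: i≥r, start 0; Z[1]=1 extend→box=[1,2)
i=2: i≥r, start 0; Z[2]=0
i=3: i≥r, start 0; Z[3]=0
i=4: i≥r, start 0; Z[4]=0
i=5: i≥r, start 0; Z[5]=1 extend→box=[5,6)
i=6: i≥r, start 0; Z[6]=0
i=7: i≥r, start 0; Z[7]=0
i=8: i≥r, start 0; Z[8]=0
i=9: i≥r, start 0; Z[9]=0
i=10: i≥r, start 0; Z[10]=0
i=11: i≥r, start 0; Z[11]=0
i=12: i≥r, start 0; Z[12]=0
i=13: i≥r, start 0; Z[13]=0
i=14: i≥r, start 0; Z[14]=0
i=15: i≥r, start 0; Z[15]=0
i=16: i≥r, start 0; Z[16]=0
i=17: i≥r, start 0; Z[17]=0
i=18: i≥r, start 0; Z[18]=1 extend→box=[18,19)
i=19: i≥r, start 0; Z[19]=0
i=20: i≥r, start 0; Z[20]=0
i=21: i≥r, start 0; Z[21]=0
i=22: i≥r, start 0; Z[22]=0
i=23: i≥r, start 0; Z[23]=2 extend→box=[23,25)
i=24: min(r-i=1, Z[1]=1)=1; Z[24]=1
i=25: i≥r, start 0; Z[25]=0
i=26: i≥r, start 0; Z[26]=1 extend→box=[26,27)
i=27: i≥r, start 0; Z[27]=0
i=28: i≥r, start 0; Z[28]=0
i=29: i≥r, start 0; Z[29]=0
i=30: i≥r, start 0; Z[30]=2 extend→box=[30,32)
i=31: min(r-i=1, Z[1]=1)=1; Z[31]=1
i=32: i≥r, start 0; Z[32]=0
i=33: i≥r, start 0; Z[33]=0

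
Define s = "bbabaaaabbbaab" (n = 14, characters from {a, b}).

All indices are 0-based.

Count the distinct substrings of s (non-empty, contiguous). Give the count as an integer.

80

sorted suffixes:
  #0 SA[0]=4  'aaaabbbaab'
  #1 SA[1]=5  'aaabbbaab'
  #2 SA[2]=11  'aab'
  #3 SA[3]=6  'aabbbaab'
  #4 SA[4]=12  'ab'
  #5 SA[5]=2  'abaaaabbbaab'
  #6 SA[6]=7  'abbbaab'
  #7 SA[7]=13  'b'
  #8 SA[8]=3  'baaaabbbaab'
  #9 SA[9]=10  'baab'
  #10 SA[10]=1  'babaaaabbbaab'
  #11 SA[11]=9  'bbaab'
  #12 SA[12]=0  'bbabaaaabbbaab'
  #13 SA[13]=8  'bbbaab'

SA = [4, 5, 11, 6, 12, 2, 7, 13, 3, 10, 1, 9, 0, 8]
i: (SA[i-1],SA[i]) lcp shared
  1: (4,5) 3 'aaa'
  2: (5,11) 2 'aa'
  3: (11,6) 3 'aab'
  4: (6,12) 1 'a'
  5: (12,2) 2 'ab'
  6: (2,7) 2 'ab'
  7: (7,13) 0 ''
  8: (13,3) 1 'b'
  9: (3,10) 3 'baa'
  10: (10,1) 2 'ba'
  11: (1,9) 1 'b'
  12: (9,0) 3 'bba'
  13: (0,8) 2 'bb'

n(n+1)/2 = 14·15/2 = 105
Σ LCP = 0 + 3 + 2 + 3 + 1 + 2 + 2 + 0 + 1 + 3 + 2 + 1 + 3 + 2 = 25
distinct = 105 − 25 = 80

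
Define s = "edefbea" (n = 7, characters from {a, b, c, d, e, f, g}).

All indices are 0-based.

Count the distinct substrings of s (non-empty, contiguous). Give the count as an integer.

rank→(start, suffix):
  0 → (6, 'a')
  1 → (4, 'bea')
  2 → (1, 'defbea')
  3 → (5, 'ea')
  4 → (0, 'edefbea')
  5 → (2, 'efbea')
  6 → (3, 'fbea')

SA = [6, 4, 1, 5, 0, 2, 3]
rank  pair      lcp
   1  s[6:],s[4:]  0  ''
   2  s[4:],s[1:]  0  ''
   3  s[1:],s[5:]  0  ''
   4  s[5:],s[0:]  1  'e'
   5  s[0:],s[2:]  1  'e'
   6  s[2:],s[3:]  0  ''

n(n+1)/2 = 7·8/2 = 28
Σ LCP = 0 + 0 + 0 + 0 + 1 + 1 + 0 = 2
distinct = 28 − 2 = 26

26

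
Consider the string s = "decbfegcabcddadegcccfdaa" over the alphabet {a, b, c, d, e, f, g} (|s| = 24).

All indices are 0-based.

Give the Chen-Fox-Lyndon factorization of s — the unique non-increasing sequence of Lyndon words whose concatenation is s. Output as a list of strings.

emit factor 1: 'de' (i=0, period=2)
emit factor 2: 'c' (i=2, period=1)
emit factor 3: 'bfegc' (i=3, period=5)
emit factor 4: 'abcddadegcccfd' (i=8, period=14)
emit factor 5: 'a' (i=22, period=1)
emit factor 6: 'a' (i=23, period=1)

["de", "c", "bfegc", "abcddadegcccfd", "a", "a"]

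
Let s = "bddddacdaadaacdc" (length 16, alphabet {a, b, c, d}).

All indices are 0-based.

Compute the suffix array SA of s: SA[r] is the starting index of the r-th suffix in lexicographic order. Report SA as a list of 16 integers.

rank | idx | suffix
   0 |  11 | aacdc
   1 |   8 | aadaacdc
   2 |   5 | acdaadaacdc
   3 |  12 | acdc
   4 |   9 | adaacdc
   5 |   0 | bddddacdaadaacdc
   6 |  15 | c
   7 |   6 | cdaadaacdc
   8 |  13 | cdc
   9 |  10 | daacdc
  10 |   7 | daadaacdc
  11 |   4 | dacdaadaacdc
  12 |  14 | dc
  13 |   3 | ddacdaadaacdc
  14 |   2 | dddacdaadaacdc
  15 |   1 | ddddacdaadaacdc

[11, 8, 5, 12, 9, 0, 15, 6, 13, 10, 7, 4, 14, 3, 2, 1]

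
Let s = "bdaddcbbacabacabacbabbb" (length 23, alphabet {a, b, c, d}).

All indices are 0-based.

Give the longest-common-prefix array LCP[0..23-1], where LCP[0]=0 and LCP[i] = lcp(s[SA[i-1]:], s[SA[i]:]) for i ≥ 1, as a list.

rank | idx | suffix
   0 |  10 | abacabacbabbb
   1 |  14 | abacbabbb
   2 |  19 | abbb
   3 |   8 | acabacabacbabbb
   4 |  12 | acabacbabbb
   5 |  16 | acbabbb
   6 |   2 | addcbbacabacabacbabbb
   7 |  22 | b
   8 |  18 | babbb
   9 |   7 | bacabacabacbabbb
  10 |  11 | bacabacbabbb
  11 |  15 | bacbabbb
  12 |  21 | bb
  13 |   6 | bbacabacabacbabbb
  14 |  20 | bbb
  15 |   0 | bdaddcbbacabacabacbabbb
  16 |   9 | cabacabacbabbb
  17 |  13 | cabacbabbb
  18 |  17 | cbabbb
  19 |   5 | cbbacabacabacbabbb
  20 |   1 | daddcbbacabacabacbabbb
  21 |   4 | dcbbacabacabacbabbb
  22 |   3 | ddcbbacabacabacbabbb

SA = [10, 14, 19, 8, 12, 16, 2, 22, 18, 7, 11, 15, 21, 6, 20, 0, 9, 13, 17, 5, 1, 4, 3]
[i] adj suffixes → lcp
  [1] 10/14 → 4 ('abac')
  [2] 14/19 → 2 ('ab')
  [3] 19/8 → 1 ('a')
  [4] 8/12 → 6 ('acabac')
  [5] 12/16 → 2 ('ac')
  [6] 16/2 → 1 ('a')
  [7] 2/22 → 0 ('')
  [8] 22/18 → 1 ('b')
  [9] 18/7 → 2 ('ba')
  [10] 7/11 → 7 ('bacabac')
  [11] 11/15 → 3 ('bac')
  [12] 15/21 → 1 ('b')
  [13] 21/6 → 2 ('bb')
  [14] 6/20 → 2 ('bb')
  [15] 20/0 → 1 ('b')
  [16] 0/9 → 0 ('')
  [17] 9/13 → 5 ('cabac')
  [18] 13/17 → 1 ('c')
  [19] 17/5 → 2 ('cb')
  [20] 5/1 → 0 ('')
  [21] 1/4 → 1 ('d')
  [22] 4/3 → 1 ('d')

[0, 4, 2, 1, 6, 2, 1, 0, 1, 2, 7, 3, 1, 2, 2, 1, 0, 5, 1, 2, 0, 1, 1]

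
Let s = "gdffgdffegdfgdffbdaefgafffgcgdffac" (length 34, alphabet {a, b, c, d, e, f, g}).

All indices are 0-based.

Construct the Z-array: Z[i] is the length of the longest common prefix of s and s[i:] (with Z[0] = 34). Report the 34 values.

Z[0]=34
i=1: i≥r, start 0; Z[1]=0
i=2: i≥r, start 0; Z[2]=0
i=3: i≥r, start 0; Z[3]=0
i=4: i≥r, start 0; Z[4]=4 extend→box=[4,8)
i=5: min(r-i=3, Z[1]=0)=0; Z[5]=0
i=6: min(r-i=2, Z[2]=0)=0; Z[6]=0
i=7: min(r-i=1, Z[3]=0)=0; Z[7]=0
i=8: i≥r, start 0; Z[8]=0
i=9: i≥r, start 0; Z[9]=3 extend→box=[9,12)
i=10: min(r-i=2, Z[1]=0)=0; Z[10]=0
i=11: min(r-i=1, Z[2]=0)=0; Z[11]=0
i=12: i≥r, start 0; Z[12]=4 extend→box=[12,16)
i=13: min(r-i=3, Z[1]=0)=0; Z[13]=0
i=14: min(r-i=2, Z[2]=0)=0; Z[14]=0
i=15: min(r-i=1, Z[3]=0)=0; Z[15]=0
i=16: i≥r, start 0; Z[16]=0
i=17: i≥r, start 0; Z[17]=0
i=18: i≥r, start 0; Z[18]=0
i=19: i≥r, start 0; Z[19]=0
i=20: i≥r, start 0; Z[20]=0
i=21: i≥r, start 0; Z[21]=1 extend→box=[21,22)
i=22: i≥r, start 0; Z[22]=0
i=23: i≥r, start 0; Z[23]=0
i=24: i≥r, start 0; Z[24]=0
i=25: i≥r, start 0; Z[25]=0
i=26: i≥r, start 0; Z[26]=1 extend→box=[26,27)
i=27: i≥r, start 0; Z[27]=0
i=28: i≥r, start 0; Z[28]=4 extend→box=[28,32)
i=29: min(r-i=3, Z[1]=0)=0; Z[29]=0
i=30: min(r-i=2, Z[2]=0)=0; Z[30]=0
i=31: min(r-i=1, Z[3]=0)=0; Z[31]=0
i=32: i≥r, start 0; Z[32]=0
i=33: i≥r, start 0; Z[33]=0

[34, 0, 0, 0, 4, 0, 0, 0, 0, 3, 0, 0, 4, 0, 0, 0, 0, 0, 0, 0, 0, 1, 0, 0, 0, 0, 1, 0, 4, 0, 0, 0, 0, 0]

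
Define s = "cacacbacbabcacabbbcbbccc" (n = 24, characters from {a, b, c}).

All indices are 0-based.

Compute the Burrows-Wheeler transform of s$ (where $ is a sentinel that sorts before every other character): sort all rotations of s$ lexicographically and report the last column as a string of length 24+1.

rank  rotation                   last
    0  $cacacbacbabcacabbbcbbccc  c
    1  abbbcbbccc$cacacbacbabcac  c
    2  abcacabbbcbbccc$cacacbacb  b
    3  acabbbcbbccc$cacacbacbabc  c
    4  acacbacbabcacabbbcbbccc$c  c
    5  acbabcacabbbcbbccc$cacacb  b
    6  acbacbabcacabbbcbbccc$cac  c
    7  babcacabbbcbbccc$cacacbac  c
    8  bacbabcacabbbcbbccc$cacac  c
    9  bbbcbbccc$cacacbacbabcaca  a
   10  bbcbbccc$cacacbacbabcacab  b
   11  bbccc$cacacbacbabcacabbbc  c
   12  bcacabbbcbbccc$cacacbacba  a
   13  bcbbccc$cacacbacbabcacabb  b
   14  bccc$cacacbacbabcacabbbcb  b
   15  c$cacacbacbabcacabbbcbbcc  c
   16  cabbbcbbccc$cacacbacbabca  a
   17  cacabbbcbbccc$cacacbacbab  b
   18  cacacbacbabcacabbbcbbccc$  $
   19  cacbacbabcacabbbcbbccc$ca  a
   20  cbabcacabbbcbbccc$cacacba  a
   21  cbacbabcacabbbcbbccc$caca  a
   22  cbbccc$cacacbacbabcacabbb  b
   23  cc$cacacbacbabcacabbbcbbc  c
   24  ccc$cacacbacbabcacabbbcbb  b

ccbccbcccabcabbcab$aaabcb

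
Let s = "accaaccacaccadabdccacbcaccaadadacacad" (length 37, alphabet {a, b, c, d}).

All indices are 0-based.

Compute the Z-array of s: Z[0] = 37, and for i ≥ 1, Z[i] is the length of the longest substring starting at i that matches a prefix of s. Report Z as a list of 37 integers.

Z[0]=37
i=1: i≥r, start 0; Z[1]=0
i=2: i≥r, start 0; Z[2]=0
i=3: i≥r, start 0; Z[3]=1 extend→box=[3,4)
i=4: i≥r, start 0; Z[4]=4 extend→box=[4,8)
i=5: min(r-i=3, Z[1]=0)=0; Z[5]=0
i=6: min(r-i=2, Z[2]=0)=0; Z[6]=0
i=7: min(r-i=1, Z[3]=1)=1; Z[7]=2 extend→box=[7,9)
i=8: min(r-i=1, Z[1]=0)=0; Z[8]=0
i=9: i≥r, start 0; Z[9]=4 extend→box=[9,13)
i=10: min(r-i=3, Z[1]=0)=0; Z[10]=0
i=11: min(r-i=2, Z[2]=0)=0; Z[11]=0
i=12: min(r-i=1, Z[3]=1)=1; Z[12]=1
i=13: i≥r, start 0; Z[13]=0
i=14: i≥r, start 0; Z[14]=1 extend→box=[14,15)
i=15: i≥r, start 0; Z[15]=0
i=16: i≥r, start 0; Z[16]=0
i=17: i≥r, start 0; Z[17]=0
i=18: i≥r, start 0; Z[18]=0
i=19: i≥r, start 0; Z[19]=2 extend→box=[19,21)
i=20: min(r-i=1, Z[1]=0)=0; Z[20]=0
i=21: i≥r, start 0; Z[21]=0
i=22: i≥r, start 0; Z[22]=0
i=23: i≥r, start 0; Z[23]=5 extend→box=[23,28)
i=24: min(r-i=4, Z[1]=0)=0; Z[24]=0
i=25: min(r-i=3, Z[2]=0)=0; Z[25]=0
i=26: min(r-i=2, Z[3]=1)=1; Z[26]=1
i=27: min(r-i=1, Z[4]=4)=1; Z[27]=1
i=28: i≥r, start 0; Z[28]=0
i=29: i≥r, start 0; Z[29]=1 extend→box=[29,30)
i=30: i≥r, start 0; Z[30]=0
i=31: i≥r, start 0; Z[31]=2 extend→box=[31,33)
i=32: min(r-i=1, Z[1]=0)=0; Z[32]=0
i=33: i≥r, start 0; Z[33]=2 extend→box=[33,35)
i=34: min(r-i=1, Z[1]=0)=0; Z[34]=0
i=35: i≥r, start 0; Z[35]=1 extend→box=[35,36)
i=36: i≥r, start 0; Z[36]=0

[37, 0, 0, 1, 4, 0, 0, 2, 0, 4, 0, 0, 1, 0, 1, 0, 0, 0, 0, 2, 0, 0, 0, 5, 0, 0, 1, 1, 0, 1, 0, 2, 0, 2, 0, 1, 0]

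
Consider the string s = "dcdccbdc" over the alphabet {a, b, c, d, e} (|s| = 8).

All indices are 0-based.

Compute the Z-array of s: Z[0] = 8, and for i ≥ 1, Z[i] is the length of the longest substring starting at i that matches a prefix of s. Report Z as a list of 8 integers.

Z[0]=8
i=1: i≥r, start 0; Z[1]=0
i=2: i≥r, start 0; Z[2]=2 extend→box=[2,4)
i=3: min(r-i=1, Z[1]=0)=0; Z[3]=0
i=4: i≥r, start 0; Z[4]=0
i=5: i≥r, start 0; Z[5]=0
i=6: i≥r, start 0; Z[6]=2 extend→box=[6,8)
i=7: min(r-i=1, Z[1]=0)=0; Z[7]=0

[8, 0, 2, 0, 0, 0, 2, 0]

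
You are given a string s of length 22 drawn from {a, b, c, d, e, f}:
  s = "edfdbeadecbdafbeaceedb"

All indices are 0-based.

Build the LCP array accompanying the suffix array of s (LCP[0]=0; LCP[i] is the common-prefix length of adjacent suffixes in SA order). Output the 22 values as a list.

rank→(start, suffix):
  0 → (16, 'aceedb')
  1 → (6, 'adecbdafbeaceedb')
  2 → (12, 'afbeaceedb')
  3 → (21, 'b')
  4 → (10, 'bdafbeaceedb')
  5 → (14, 'beaceedb')
  6 → (4, 'beadecbdafbeaceedb')
  7 → (9, 'cbdafbeaceedb')
  8 → (17, 'ceedb')
  9 → (11, 'dafbeaceedb')
  10 → (20, 'db')
  11 → (3, 'dbeadecbdafbeaceedb')
  12 → (7, 'decbdafbeaceedb')
  13 → (1, 'dfdbeadecbdafbeaceedb')
  14 → (15, 'eaceedb')
  15 → (5, 'eadecbdafbeaceedb')
  16 → (8, 'ecbdafbeaceedb')
  17 → (19, 'edb')
  18 → (0, 'edfdbeadecbdafbeaceedb')
  19 → (18, 'eedb')
  20 → (13, 'fbeaceedb')
  21 → (2, 'fdbeadecbdafbeaceedb')

SA = [16, 6, 12, 21, 10, 14, 4, 9, 17, 11, 20, 3, 7, 1, 15, 5, 8, 19, 0, 18, 13, 2]
[i] adj suffixes → lcp
  [1] 16/6 → 1 ('a')
  [2] 6/12 → 1 ('a')
  [3] 12/21 → 0 ('')
  [4] 21/10 → 1 ('b')
  [5] 10/14 → 1 ('b')
  [6] 14/4 → 3 ('bea')
  [7] 4/9 → 0 ('')
  [8] 9/17 → 1 ('c')
  [9] 17/11 → 0 ('')
  [10] 11/20 → 1 ('d')
  [11] 20/3 → 2 ('db')
  [12] 3/7 → 1 ('d')
  [13] 7/1 → 1 ('d')
  [14] 1/15 → 0 ('')
  [15] 15/5 → 2 ('ea')
  [16] 5/8 → 1 ('e')
  [17] 8/19 → 1 ('e')
  [18] 19/0 → 2 ('ed')
  [19] 0/18 → 1 ('e')
  [20] 18/13 → 0 ('')
  [21] 13/2 → 1 ('f')

[0, 1, 1, 0, 1, 1, 3, 0, 1, 0, 1, 2, 1, 1, 0, 2, 1, 1, 2, 1, 0, 1]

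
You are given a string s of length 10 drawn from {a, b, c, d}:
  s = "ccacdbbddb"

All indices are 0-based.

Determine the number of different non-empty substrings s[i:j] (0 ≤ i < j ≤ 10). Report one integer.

rank→(start, suffix):
  0 → (2, 'acdbbddb')
  1 → (9, 'b')
  2 → (5, 'bbddb')
  3 → (6, 'bddb')
  4 → (1, 'cacdbbddb')
  5 → (0, 'ccacdbbddb')
  6 → (3, 'cdbbddb')
  7 → (8, 'db')
  8 → (4, 'dbbddb')
  9 → (7, 'ddb')

SA = [2, 9, 5, 6, 1, 0, 3, 8, 4, 7]
rank  pair      lcp
   1  s[2:],s[9:]  0  ''
   2  s[9:],s[5:]  1  'b'
   3  s[5:],s[6:]  1  'b'
   4  s[6:],s[1:]  0  ''
   5  s[1:],s[0:]  1  'c'
   6  s[0:],s[3:]  1  'c'
   7  s[3:],s[8:]  0  ''
   8  s[8:],s[4:]  2  'db'
   9  s[4:],s[7:]  1  'd'

n(n+1)/2 = 10·11/2 = 55
Σ LCP = 0 + 0 + 1 + 1 + 0 + 1 + 1 + 0 + 2 + 1 = 7
distinct = 55 − 7 = 48

48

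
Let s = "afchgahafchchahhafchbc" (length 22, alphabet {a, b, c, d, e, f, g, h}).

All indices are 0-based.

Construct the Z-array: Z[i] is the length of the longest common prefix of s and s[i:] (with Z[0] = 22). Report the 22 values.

Z[0]=22
i=1: i≥r, start 0; Z[1]=0
i=2: i≥r, start 0; Z[2]=0
i=3: i≥r, start 0; Z[3]=0
i=4: i≥r, start 0; Z[4]=0
i=5: i≥r, start 0; Z[5]=1 extend→box=[5,6)
i=6: i≥r, start 0; Z[6]=0
i=7: i≥r, start 0; Z[7]=4 extend→box=[7,11)
i=8: min(r-i=3, Z[1]=0)=0; Z[8]=0
i=9: min(r-i=2, Z[2]=0)=0; Z[9]=0
i=10: min(r-i=1, Z[3]=0)=0; Z[10]=0
i=11: i≥r, start 0; Z[11]=0
i=12: i≥r, start 0; Z[12]=0
i=13: i≥r, start 0; Z[13]=1 extend→box=[13,14)
i=14: i≥r, start 0; Z[14]=0
i=15: i≥r, start 0; Z[15]=0
i=16: i≥r, start 0; Z[16]=4 extend→box=[16,20)
i=17: min(r-i=3, Z[1]=0)=0; Z[17]=0
i=18: min(r-i=2, Z[2]=0)=0; Z[18]=0
i=19: min(r-i=1, Z[3]=0)=0; Z[19]=0
i=20: i≥r, start 0; Z[20]=0
i=21: i≥r, start 0; Z[21]=0

[22, 0, 0, 0, 0, 1, 0, 4, 0, 0, 0, 0, 0, 1, 0, 0, 4, 0, 0, 0, 0, 0]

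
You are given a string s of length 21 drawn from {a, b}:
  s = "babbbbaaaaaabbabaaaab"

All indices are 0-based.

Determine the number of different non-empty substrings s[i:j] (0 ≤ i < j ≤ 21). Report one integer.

sorted suffixes:
  #0 SA[0]=6  'aaaaaabbabaaaab'
  #1 SA[1]=7  'aaaaabbabaaaab'
  #2 SA[2]=16  'aaaab'
  #3 SA[3]=8  'aaaabbabaaaab'
  #4 SA[4]=17  'aaab'
  #5 SA[5]=9  'aaabbabaaaab'
  #6 SA[6]=18  'aab'
  #7 SA[7]=10  'aabbabaaaab'
  #8 SA[8]=19  'ab'
  #9 SA[9]=14  'abaaaab'
  #10 SA[10]=11  'abbabaaaab'
  #11 SA[11]=1  'abbbbaaaaaabbabaaaab'
  #12 SA[12]=20  'b'
  #13 SA[13]=5  'baaaaaabbabaaaab'
  #14 SA[14]=15  'baaaab'
  #15 SA[15]=13  'babaaaab'
  #16 SA[16]=0  'babbbbaaaaaabbabaaaab'
  #17 SA[17]=4  'bbaaaaaabbabaaaab'
  #18 SA[18]=12  'bbabaaaab'
  #19 SA[19]=3  'bbbaaaaaabbabaaaab'
  #20 SA[20]=2  'bbbbaaaaaabbabaaaab'

SA = [6, 7, 16, 8, 17, 9, 18, 10, 19, 14, 11, 1, 20, 5, 15, 13, 0, 4, 12, 3, 2]
i: (SA[i-1],SA[i]) lcp shared
  1: (6,7) 5 'aaaaa'
  2: (7,16) 4 'aaaa'
  3: (16,8) 5 'aaaab'
  4: (8,17) 3 'aaa'
  5: (17,9) 4 'aaab'
  6: (9,18) 2 'aa'
  7: (18,10) 3 'aab'
  8: (10,19) 1 'a'
  9: (19,14) 2 'ab'
  10: (14,11) 2 'ab'
  11: (11,1) 3 'abb'
  12: (1,20) 0 ''
  13: (20,5) 1 'b'
  14: (5,15) 5 'baaaa'
  15: (15,13) 2 'ba'
  16: (13,0) 3 'bab'
  17: (0,4) 1 'b'
  18: (4,12) 3 'bba'
  19: (12,3) 2 'bb'
  20: (3,2) 3 'bbb'

n(n+1)/2 = 21·22/2 = 231
Σ LCP = 0 + 5 + 4 + 5 + 3 + 4 + 2 + 3 + 1 + 2 + 2 + 3 + 0 + 1 + 5 + 2 + 3 + 1 + 3 + 2 + 3 = 54
distinct = 231 − 54 = 177

177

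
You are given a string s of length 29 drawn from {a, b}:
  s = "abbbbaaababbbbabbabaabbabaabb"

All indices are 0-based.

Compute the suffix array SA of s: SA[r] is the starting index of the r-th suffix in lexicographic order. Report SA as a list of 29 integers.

rank→(start, suffix):
  0 → (5, 'aaababbbbabbabaabbabaabb')
  1 → (6, 'aababbbbabbabaabbabaabb')
  2 → (25, 'aabb')
  3 → (19, 'aabbabaabb')
  4 → (23, 'abaabb')
  5 → (17, 'abaabbabaabb')
  6 → (7, 'ababbbbabbabaabbabaabb')
  7 → (26, 'abb')
  8 → (20, 'abbabaabb')
  9 → (14, 'abbabaabbabaabb')
  10 → (0, 'abbbbaaababbbbabbabaabbabaabb')
  11 → (9, 'abbbbabbabaabbabaabb')
  12 → (28, 'b')
  13 → (4, 'baaababbbbabbabaabbabaabb')
  14 → (24, 'baabb')
  15 → (18, 'baabbabaabb')
  16 → (22, 'babaabb')
  17 → (16, 'babaabbabaabb')
  18 → (13, 'babbabaabbabaabb')
  19 → (8, 'babbbbabbabaabbabaabb')
  20 → (27, 'bb')
  21 → (3, 'bbaaababbbbabbabaabbabaabb')
  22 → (21, 'bbabaabb')
  23 → (15, 'bbabaabbabaabb')
  24 → (12, 'bbabbabaabbabaabb')
  25 → (2, 'bbbaaababbbbabbabaabbabaabb')
  26 → (11, 'bbbabbabaabbabaabb')
  27 → (1, 'bbbbaaababbbbabbabaabbabaabb')
  28 → (10, 'bbbbabbabaabbabaabb')

[5, 6, 25, 19, 23, 17, 7, 26, 20, 14, 0, 9, 28, 4, 24, 18, 22, 16, 13, 8, 27, 3, 21, 15, 12, 2, 11, 1, 10]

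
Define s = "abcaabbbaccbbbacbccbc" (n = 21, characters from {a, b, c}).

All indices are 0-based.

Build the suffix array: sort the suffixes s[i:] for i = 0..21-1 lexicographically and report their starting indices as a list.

[3, 4, 0, 14, 8, 13, 7, 12, 6, 11, 5, 19, 1, 16, 20, 2, 10, 18, 15, 9, 17]

sorted suffixes:
  #0 SA[0]=3  'aabbbaccbbbacbccbc'
  #1 SA[1]=4  'abbbaccbbbacbccbc'
  #2 SA[2]=0  'abcaabbbaccbbbacbccbc'
  #3 SA[3]=14  'acbccbc'
  #4 SA[4]=8  'accbbbacbccbc'
  #5 SA[5]=13  'bacbccbc'
  #6 SA[6]=7  'baccbbbacbccbc'
  #7 SA[7]=12  'bbacbccbc'
  #8 SA[8]=6  'bbaccbbbacbccbc'
  #9 SA[9]=11  'bbbacbccbc'
  #10 SA[10]=5  'bbbaccbbbacbccbc'
  #11 SA[11]=19  'bc'
  #12 SA[12]=1  'bcaabbbaccbbbacbccbc'
  #13 SA[13]=16  'bccbc'
  #14 SA[14]=20  'c'
  #15 SA[15]=2  'caabbbaccbbbacbccbc'
  #16 SA[16]=10  'cbbbacbccbc'
  #17 SA[17]=18  'cbc'
  #18 SA[18]=15  'cbccbc'
  #19 SA[19]=9  'ccbbbacbccbc'
  #20 SA[20]=17  'ccbc'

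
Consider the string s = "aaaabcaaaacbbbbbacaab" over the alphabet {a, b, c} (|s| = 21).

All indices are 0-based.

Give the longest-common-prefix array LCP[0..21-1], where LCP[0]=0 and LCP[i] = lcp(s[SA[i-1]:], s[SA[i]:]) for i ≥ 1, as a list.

rank→(start, suffix):
  0 → (0, 'aaaabcaaaacbbbbbacaab')
  1 → (6, 'aaaacbbbbbacaab')
  2 → (1, 'aaabcaaaacbbbbbacaab')
  3 → (7, 'aaacbbbbbacaab')
  4 → (18, 'aab')
  5 → (2, 'aabcaaaacbbbbbacaab')
  6 → (8, 'aacbbbbbacaab')
  7 → (19, 'ab')
  8 → (3, 'abcaaaacbbbbbacaab')
  9 → (16, 'acaab')
  10 → (9, 'acbbbbbacaab')
  11 → (20, 'b')
  12 → (15, 'bacaab')
  13 → (14, 'bbacaab')
  14 → (13, 'bbbacaab')
  15 → (12, 'bbbbacaab')
  16 → (11, 'bbbbbacaab')
  17 → (4, 'bcaaaacbbbbbacaab')
  18 → (5, 'caaaacbbbbbacaab')
  19 → (17, 'caab')
  20 → (10, 'cbbbbbacaab')

SA = [0, 6, 1, 7, 18, 2, 8, 19, 3, 16, 9, 20, 15, 14, 13, 12, 11, 4, 5, 17, 10]
i: (SA[i-1],SA[i]) lcp shared
  1: (0,6) 4 'aaaa'
  2: (6,1) 3 'aaa'
  3: (1,7) 3 'aaa'
  4: (7,18) 2 'aa'
  5: (18,2) 3 'aab'
  6: (2,8) 2 'aa'
  7: (8,19) 1 'a'
  8: (19,3) 2 'ab'
  9: (3,16) 1 'a'
  10: (16,9) 2 'ac'
  11: (9,20) 0 ''
  12: (20,15) 1 'b'
  13: (15,14) 1 'b'
  14: (14,13) 2 'bb'
  15: (13,12) 3 'bbb'
  16: (12,11) 4 'bbbb'
  17: (11,4) 1 'b'
  18: (4,5) 0 ''
  19: (5,17) 3 'caa'
  20: (17,10) 1 'c'

[0, 4, 3, 3, 2, 3, 2, 1, 2, 1, 2, 0, 1, 1, 2, 3, 4, 1, 0, 3, 1]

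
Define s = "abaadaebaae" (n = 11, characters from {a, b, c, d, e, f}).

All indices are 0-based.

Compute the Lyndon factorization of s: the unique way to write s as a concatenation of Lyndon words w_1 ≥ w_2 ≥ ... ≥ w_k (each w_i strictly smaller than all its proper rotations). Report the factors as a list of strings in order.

emit factor 1: 'ab' (i=0, period=2)
emit factor 2: 'aadaebaae' (i=2, period=9)

["ab", "aadaebaae"]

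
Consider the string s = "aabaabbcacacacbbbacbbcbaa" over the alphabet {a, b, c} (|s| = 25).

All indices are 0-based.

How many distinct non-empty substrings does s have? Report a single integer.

275

rank | idx | suffix
   0 |  24 | a
   1 |  23 | aa
   2 |   0 | aabaabbcacacacbbbacbbcbaa
   3 |   3 | aabbcacacacbbbacbbcbaa
   4 |   1 | abaabbcacacacbbbacbbcbaa
   5 |   4 | abbcacacacbbbacbbcbaa
   6 |   8 | acacacbbbacbbcbaa
   7 |  10 | acacbbbacbbcbaa
   8 |  12 | acbbbacbbcbaa
   9 |  17 | acbbcbaa
  10 |  22 | baa
  11 |   2 | baabbcacacacbbbacbbcbaa
  12 |  16 | bacbbcbaa
  13 |  15 | bbacbbcbaa
  14 |  14 | bbbacbbcbaa
  15 |   5 | bbcacacacbbbacbbcbaa
  16 |  19 | bbcbaa
  17 |   6 | bcacacacbbbacbbcbaa
  18 |  20 | bcbaa
  19 |   7 | cacacacbbbacbbcbaa
  20 |   9 | cacacbbbacbbcbaa
  21 |  11 | cacbbbacbbcbaa
  22 |  21 | cbaa
  23 |  13 | cbbbacbbcbaa
  24 |  18 | cbbcbaa

SA = [24, 23, 0, 3, 1, 4, 8, 10, 12, 17, 22, 2, 16, 15, 14, 5, 19, 6, 20, 7, 9, 11, 21, 13, 18]
[i] adj suffixes → lcp
  [1] 24/23 → 1 ('a')
  [2] 23/0 → 2 ('aa')
  [3] 0/3 → 3 ('aab')
  [4] 3/1 → 1 ('a')
  [5] 1/4 → 2 ('ab')
  [6] 4/8 → 1 ('a')
  [7] 8/10 → 4 ('acac')
  [8] 10/12 → 2 ('ac')
  [9] 12/17 → 4 ('acbb')
  [10] 17/22 → 0 ('')
  [11] 22/2 → 3 ('baa')
  [12] 2/16 → 2 ('ba')
  [13] 16/15 → 1 ('b')
  [14] 15/14 → 2 ('bb')
  [15] 14/5 → 2 ('bb')
  [16] 5/19 → 3 ('bbc')
  [17] 19/6 → 1 ('b')
  [18] 6/20 → 2 ('bc')
  [19] 20/7 → 0 ('')
  [20] 7/9 → 5 ('cacac')
  [21] 9/11 → 3 ('cac')
  [22] 11/21 → 1 ('c')
  [23] 21/13 → 2 ('cb')
  [24] 13/18 → 3 ('cbb')

n(n+1)/2 = 25·26/2 = 325
Σ LCP = 0 + 1 + 2 + 3 + 1 + 2 + 1 + 4 + 2 + 4 + 0 + 3 + 2 + 1 + 2 + 2 + 3 + 1 + 2 + 0 + 5 + 3 + 1 + 2 + 3 = 50
distinct = 325 − 50 = 275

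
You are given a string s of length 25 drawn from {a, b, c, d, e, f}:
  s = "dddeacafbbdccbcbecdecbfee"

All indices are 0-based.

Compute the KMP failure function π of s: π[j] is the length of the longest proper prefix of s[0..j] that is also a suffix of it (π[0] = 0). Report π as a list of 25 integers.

[0, 1, 2, 0, 0, 0, 0, 0, 0, 0, 1, 0, 0, 0, 0, 0, 0, 0, 1, 0, 0, 0, 0, 0, 0]

π[0] = 0
j=1 s[j]='d': π[1]=1 (border 'd')
j=2 s[j]='d': π[2]=2 (border 'dd')
j=3 s[j]='e': k: 2→1→0; π[3]=0 (border '')
j=4 s[j]='a': π[4]=0 (border '')
j=5 s[j]='c': π[5]=0 (border '')
j=6 s[j]='a': π[6]=0 (border '')
j=7 s[j]='f': π[7]=0 (border '')
j=8 s[j]='b': π[8]=0 (border '')
j=9 s[j]='b': π[9]=0 (border '')
j=10 s[j]='d': π[10]=1 (border 'd')
j=11 s[j]='c': k: 1→0; π[11]=0 (border '')
j=12 s[j]='c': π[12]=0 (border '')
j=13 s[j]='b': π[13]=0 (border '')
j=14 s[j]='c': π[14]=0 (border '')
j=15 s[j]='b': π[15]=0 (border '')
j=16 s[j]='e': π[16]=0 (border '')
j=17 s[j]='c': π[17]=0 (border '')
j=18 s[j]='d': π[18]=1 (border 'd')
j=19 s[j]='e': k: 1→0; π[19]=0 (border '')
j=20 s[j]='c': π[20]=0 (border '')
j=21 s[j]='b': π[21]=0 (border '')
j=22 s[j]='f': π[22]=0 (border '')
j=23 s[j]='e': π[23]=0 (border '')
j=24 s[j]='e': π[24]=0 (border '')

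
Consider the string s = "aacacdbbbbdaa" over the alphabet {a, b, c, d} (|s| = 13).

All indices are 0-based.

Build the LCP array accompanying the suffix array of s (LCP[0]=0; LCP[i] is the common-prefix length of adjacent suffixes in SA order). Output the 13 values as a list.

[0, 1, 2, 1, 2, 0, 3, 2, 1, 0, 1, 0, 1]

rank | idx | suffix
   0 |  12 | a
   1 |  11 | aa
   2 |   0 | aacacdbbbbdaa
   3 |   1 | acacdbbbbdaa
   4 |   3 | acdbbbbdaa
   5 |   6 | bbbbdaa
   6 |   7 | bbbdaa
   7 |   8 | bbdaa
   8 |   9 | bdaa
   9 |   2 | cacdbbbbdaa
  10 |   4 | cdbbbbdaa
  11 |  10 | daa
  12 |   5 | dbbbbdaa

SA = [12, 11, 0, 1, 3, 6, 7, 8, 9, 2, 4, 10, 5]
[i] adj suffixes → lcp
  [1] 12/11 → 1 ('a')
  [2] 11/0 → 2 ('aa')
  [3] 0/1 → 1 ('a')
  [4] 1/3 → 2 ('ac')
  [5] 3/6 → 0 ('')
  [6] 6/7 → 3 ('bbb')
  [7] 7/8 → 2 ('bb')
  [8] 8/9 → 1 ('b')
  [9] 9/2 → 0 ('')
  [10] 2/4 → 1 ('c')
  [11] 4/10 → 0 ('')
  [12] 10/5 → 1 ('d')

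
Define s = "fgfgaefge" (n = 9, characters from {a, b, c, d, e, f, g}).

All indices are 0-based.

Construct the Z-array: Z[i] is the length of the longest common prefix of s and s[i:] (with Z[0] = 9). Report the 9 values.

[9, 0, 2, 0, 0, 0, 2, 0, 0]

Z[0]=9
i=1: outside box; Z[1]=0
i=2: outside box; Z[2]=2 grow→box=[2,4)
i=3: min(r-i=1, Z[1]=0)=0; Z[3]=0
i=4: outside box; Z[4]=0
i=5: outside box; Z[5]=0
i=6: outside box; Z[6]=2 grow→box=[6,8)
i=7: min(r-i=1, Z[1]=0)=0; Z[7]=0
i=8: outside box; Z[8]=0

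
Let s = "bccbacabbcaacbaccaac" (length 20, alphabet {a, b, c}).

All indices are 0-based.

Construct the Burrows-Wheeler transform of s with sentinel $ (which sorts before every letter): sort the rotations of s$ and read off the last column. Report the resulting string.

rank  rotation               last
    0  $bccbacabbcaacbaccaac  c
    1  aac$bccbacabbcaacbacc  c
    2  aacbaccaac$bccbacabbc  c
    3  abbcaacbaccaac$bccbac  c
    4  ac$bccbacabbcaacbacca  a
    5  acabbcaacbaccaac$bccb  b
    6  acbaccaac$bccbacabbca  a
    7  accaac$bccbacabbcaacb  b
    8  bacabbcaacbaccaac$bcc  c
    9  baccaac$bccbacabbcaac  c
   10  bbcaacbaccaac$bccbaca  a
   11  bcaacbaccaac$bccbacab  b
   12  bccbacabbcaacbaccaac$  $
   13  c$bccbacabbcaacbaccaa  a
   14  caac$bccbacabbcaacbac  c
   15  caacbaccaac$bccbacabb  b
   16  cabbcaacbaccaac$bccba  a
   17  cbacabbcaacbaccaac$bc  c
   18  cbaccaac$bccbacabbcaa  a
   19  ccaac$bccbacabbcaacba  a
   20  ccbacabbcaacbaccaac$b  b

ccccababccab$acbacaab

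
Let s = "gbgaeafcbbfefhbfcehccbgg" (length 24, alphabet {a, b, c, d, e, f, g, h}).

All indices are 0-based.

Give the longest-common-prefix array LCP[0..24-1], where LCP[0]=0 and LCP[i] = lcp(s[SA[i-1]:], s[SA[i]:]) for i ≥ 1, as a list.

[0, 1, 0, 1, 2, 1, 2, 0, 2, 1, 1, 0, 1, 1, 0, 2, 1, 1, 0, 1, 1, 1, 0, 1]

sorted suffixes:
  #0 SA[0]=3  'aeafcbbfefhbfcehccbgg'
  #1 SA[1]=5  'afcbbfefhbfcehccbgg'
  #2 SA[2]=8  'bbfefhbfcehccbgg'
  #3 SA[3]=14  'bfcehccbgg'
  #4 SA[4]=9  'bfefhbfcehccbgg'
  #5 SA[5]=1  'bgaeafcbbfefhbfcehccbgg'
  #6 SA[6]=21  'bgg'
  #7 SA[7]=7  'cbbfefhbfcehccbgg'
  #8 SA[8]=20  'cbgg'
  #9 SA[9]=19  'ccbgg'
  #10 SA[10]=16  'cehccbgg'
  #11 SA[11]=4  'eafcbbfefhbfcehccbgg'
  #12 SA[12]=11  'efhbfcehccbgg'
  #13 SA[13]=17  'ehccbgg'
  #14 SA[14]=6  'fcbbfefhbfcehccbgg'
  #15 SA[15]=15  'fcehccbgg'
  #16 SA[16]=10  'fefhbfcehccbgg'
  #17 SA[17]=12  'fhbfcehccbgg'
  #18 SA[18]=23  'g'
  #19 SA[19]=2  'gaeafcbbfefhbfcehccbgg'
  #20 SA[20]=0  'gbgaeafcbbfefhbfcehccbgg'
  #21 SA[21]=22  'gg'
  #22 SA[22]=13  'hbfcehccbgg'
  #23 SA[23]=18  'hccbgg'

SA = [3, 5, 8, 14, 9, 1, 21, 7, 20, 19, 16, 4, 11, 17, 6, 15, 10, 12, 23, 2, 0, 22, 13, 18]
i: (SA[i-1],SA[i]) lcp shared
  1: (3,5) 1 'a'
  2: (5,8) 0 ''
  3: (8,14) 1 'b'
  4: (14,9) 2 'bf'
  5: (9,1) 1 'b'
  6: (1,21) 2 'bg'
  7: (21,7) 0 ''
  8: (7,20) 2 'cb'
  9: (20,19) 1 'c'
  10: (19,16) 1 'c'
  11: (16,4) 0 ''
  12: (4,11) 1 'e'
  13: (11,17) 1 'e'
  14: (17,6) 0 ''
  15: (6,15) 2 'fc'
  16: (15,10) 1 'f'
  17: (10,12) 1 'f'
  18: (12,23) 0 ''
  19: (23,2) 1 'g'
  20: (2,0) 1 'g'
  21: (0,22) 1 'g'
  22: (22,13) 0 ''
  23: (13,18) 1 'h'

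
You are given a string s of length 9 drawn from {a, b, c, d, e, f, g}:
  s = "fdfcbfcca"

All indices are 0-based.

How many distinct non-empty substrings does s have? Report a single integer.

sorted suffixes:
  #0 SA[0]=8  'a'
  #1 SA[1]=4  'bfcca'
  #2 SA[2]=7  'ca'
  #3 SA[3]=3  'cbfcca'
  #4 SA[4]=6  'cca'
  #5 SA[5]=1  'dfcbfcca'
  #6 SA[6]=2  'fcbfcca'
  #7 SA[7]=5  'fcca'
  #8 SA[8]=0  'fdfcbfcca'

SA = [8, 4, 7, 3, 6, 1, 2, 5, 0]
rank  pair      lcp
   1  s[8:],s[4:]  0  ''
   2  s[4:],s[7:]  0  ''
   3  s[7:],s[3:]  1  'c'
   4  s[3:],s[6:]  1  'c'
   5  s[6:],s[1:]  0  ''
   6  s[1:],s[2:]  0  ''
   7  s[2:],s[5:]  2  'fc'
   8  s[5:],s[0:]  1  'f'

n(n+1)/2 = 9·10/2 = 45
Σ LCP = 0 + 0 + 0 + 1 + 1 + 0 + 0 + 2 + 1 = 5
distinct = 45 − 5 = 40

40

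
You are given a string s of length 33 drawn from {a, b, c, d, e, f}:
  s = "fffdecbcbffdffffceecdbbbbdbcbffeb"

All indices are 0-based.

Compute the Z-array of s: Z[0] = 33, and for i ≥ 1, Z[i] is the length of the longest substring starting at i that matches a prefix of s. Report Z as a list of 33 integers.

Z[0]=33
i=1: outside box; Z[1]=2 scan→box=[1,3)
i=2: min(r-i=1, Z[1]=2)=1; Z[2]=1
i=3: outside box; Z[3]=0
i=4: outside box; Z[4]=0
i=5: outside box; Z[5]=0
i=6: outside box; Z[6]=0
i=7: outside box; Z[7]=0
i=8: outside box; Z[8]=0
i=9: outside box; Z[9]=2 scan→box=[9,11)
i=10: min(r-i=1, Z[1]=2)=1; Z[10]=1
i=11: outside box; Z[11]=0
i=12: outside box; Z[12]=3 scan→box=[12,15)
i=13: min(r-i=2, Z[1]=2)=2; Z[13]=3 scan→box=[13,16)
i=14: min(r-i=2, Z[1]=2)=2; Z[14]=2
i=15: min(r-i=1, Z[2]=1)=1; Z[15]=1
i=16: outside box; Z[16]=0
i=17: outside box; Z[17]=0
i=18: outside box; Z[18]=0
i=19: outside box; Z[19]=0
i=20: outside box; Z[20]=0
i=21: outside box; Z[21]=0
i=22: outside box; Z[22]=0
i=23: outside box; Z[23]=0
i=24: outside box; Z[24]=0
i=25: outside box; Z[25]=0
i=26: outside box; Z[26]=0
i=27: outside box; Z[27]=0
i=28: outside box; Z[28]=0
i=29: outside box; Z[29]=2 scan→box=[29,31)
i=30: min(r-i=1, Z[1]=2)=1; Z[30]=1
i=31: outside box; Z[31]=0
i=32: outside box; Z[32]=0

[33, 2, 1, 0, 0, 0, 0, 0, 0, 2, 1, 0, 3, 3, 2, 1, 0, 0, 0, 0, 0, 0, 0, 0, 0, 0, 0, 0, 0, 2, 1, 0, 0]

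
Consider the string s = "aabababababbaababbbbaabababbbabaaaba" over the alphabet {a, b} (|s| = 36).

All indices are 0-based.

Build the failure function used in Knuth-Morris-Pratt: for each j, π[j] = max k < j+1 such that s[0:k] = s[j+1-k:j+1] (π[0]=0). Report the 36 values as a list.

π[0] = 0
j=1 s[j]='a': π[1]=1 (border 'a')
j=2 s[j]='b': k: 1→0; π[2]=0 (border '')
j=3 s[j]='a': π[3]=1 (border 'a')
j=4 s[j]='b': k: 1→0; π[4]=0 (border '')
j=5 s[j]='a': π[5]=1 (border 'a')
j=6 s[j]='b': k: 1→0; π[6]=0 (border '')
j=7 s[j]='a': π[7]=1 (border 'a')
j=8 s[j]='b': k: 1→0; π[8]=0 (border '')
j=9 s[j]='a': π[9]=1 (border 'a')
j=10 s[j]='b': k: 1→0; π[10]=0 (border '')
j=11 s[j]='b': π[11]=0 (border '')
j=12 s[j]='a': π[12]=1 (border 'a')
j=13 s[j]='a': π[13]=2 (border 'aa')
j=14 s[j]='b': π[14]=3 (border 'aab')
j=15 s[j]='a': π[15]=4 (border 'aaba')
j=16 s[j]='b': π[16]=5 (border 'aabab')
j=17 s[j]='b': k: 5→0; π[17]=0 (border '')
j=18 s[j]='b': π[18]=0 (border '')
j=19 s[j]='b': π[19]=0 (border '')
j=20 s[j]='a': π[20]=1 (border 'a')
j=21 s[j]='a': π[21]=2 (border 'aa')
j=22 s[j]='b': π[22]=3 (border 'aab')
j=23 s[j]='a': π[23]=4 (border 'aaba')
j=24 s[j]='b': π[24]=5 (border 'aabab')
j=25 s[j]='a': π[25]=6 (border 'aababa')
j=26 s[j]='b': π[26]=7 (border 'aababab')
j=27 s[j]='b': k: 7→0; π[27]=0 (border '')
j=28 s[j]='b': π[28]=0 (border '')
j=29 s[j]='a': π[29]=1 (border 'a')
j=30 s[j]='b': k: 1→0; π[30]=0 (border '')
j=31 s[j]='a': π[31]=1 (border 'a')
j=32 s[j]='a': π[32]=2 (border 'aa')
j=33 s[j]='a': k: 2→1; π[33]=2 (border 'aa')
j=34 s[j]='b': π[34]=3 (border 'aab')
j=35 s[j]='a': π[35]=4 (border 'aaba')

[0, 1, 0, 1, 0, 1, 0, 1, 0, 1, 0, 0, 1, 2, 3, 4, 5, 0, 0, 0, 1, 2, 3, 4, 5, 6, 7, 0, 0, 1, 0, 1, 2, 2, 3, 4]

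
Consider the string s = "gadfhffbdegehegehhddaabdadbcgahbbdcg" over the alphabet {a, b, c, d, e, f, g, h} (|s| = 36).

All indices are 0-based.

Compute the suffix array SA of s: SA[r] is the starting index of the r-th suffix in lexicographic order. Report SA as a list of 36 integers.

[20, 21, 24, 1, 29, 31, 26, 22, 32, 7, 34, 27, 19, 23, 25, 33, 18, 8, 2, 9, 13, 11, 15, 6, 5, 3, 35, 0, 28, 10, 14, 30, 17, 12, 4, 16]

rank→(start, suffix):
  0 → (20, 'aabdadbcgahbbdcg')
  1 → (21, 'abdadbcgahbbdcg')
  2 → (24, 'adbcgahbbdcg')
  3 → (1, 'adfhffbdegehegehhddaabdadbcgahbbdcg')
  4 → (29, 'ahbbdcg')
  5 → (31, 'bbdcg')
  6 → (26, 'bcgahbbdcg')
  7 → (22, 'bdadbcgahbbdcg')
  8 → (32, 'bdcg')
  9 → (7, 'bdegehegehhddaabdadbcgahbbdcg')
  10 → (34, 'cg')
  11 → (27, 'cgahbbdcg')
  12 → (19, 'daabdadbcgahbbdcg')
  13 → (23, 'dadbcgahbbdcg')
  14 → (25, 'dbcgahbbdcg')
  15 → (33, 'dcg')
  16 → (18, 'ddaabdadbcgahbbdcg')
  17 → (8, 'degehegehhddaabdadbcgahbbdcg')
  18 → (2, 'dfhffbdegehegehhddaabdadbcgahbbdcg')
  19 → (9, 'egehegehhddaabdadbcgahbbdcg')
  20 → (13, 'egehhddaabdadbcgahbbdcg')
  21 → (11, 'ehegehhddaabdadbcgahbbdcg')
  22 → (15, 'ehhddaabdadbcgahbbdcg')
  23 → (6, 'fbdegehegehhddaabdadbcgahbbdcg')
  24 → (5, 'ffbdegehegehhddaabdadbcgahbbdcg')
  25 → (3, 'fhffbdegehegehhddaabdadbcgahbbdcg')
  26 → (35, 'g')
  27 → (0, 'gadfhffbdegehegehhddaabdadbcgahbbdcg')
  28 → (28, 'gahbbdcg')
  29 → (10, 'gehegehhddaabdadbcgahbbdcg')
  30 → (14, 'gehhddaabdadbcgahbbdcg')
  31 → (30, 'hbbdcg')
  32 → (17, 'hddaabdadbcgahbbdcg')
  33 → (12, 'hegehhddaabdadbcgahbbdcg')
  34 → (4, 'hffbdegehegehhddaabdadbcgahbbdcg')
  35 → (16, 'hhddaabdadbcgahbbdcg')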